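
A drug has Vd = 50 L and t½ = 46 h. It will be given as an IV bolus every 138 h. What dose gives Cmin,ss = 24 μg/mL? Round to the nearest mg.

τ/t½ = 138/46 ≈ 3, so f = (1/2)^(138/46) ≈ 0.125000.
Cmin,ss = (D/Vd)·f/(1−f), so D = Cmin,ss·Vd·(1−f)/f.
D = 24 × 50 × (1−f)/f ≈ 24 × 50 × 7.00000 ≈ 8400.00 mg.

8400 mg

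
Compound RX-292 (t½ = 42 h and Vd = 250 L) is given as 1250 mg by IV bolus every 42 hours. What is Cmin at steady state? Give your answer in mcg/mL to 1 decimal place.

The dosing interval is 1 half-life, so f = 2^(−1) = 0.5.
At steady state, R = 1/(1 − 0.5) = 2/1.
Single-dose peak C₀ = D/Vd = 1250/250 = 5 mcg/mL.
Steady-state peak Cmax,ss = C₀·R = 5 × 2/1 ≈ 10.000 mcg/mL.
Steady-state trough Cmin,ss = Cmax,ss·f ≈ 10.000 × 0.5 ≈ 5.000 mcg/mL.

5.0 mcg/mL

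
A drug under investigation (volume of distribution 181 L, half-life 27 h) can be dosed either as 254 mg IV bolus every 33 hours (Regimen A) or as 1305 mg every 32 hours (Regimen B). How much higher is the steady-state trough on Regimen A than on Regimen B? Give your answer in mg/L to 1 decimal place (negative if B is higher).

Regimen A: f = (1/2)^(33/27) ≈ 0.4286; Cmin,ss = (254/181)·f/(1−f) ≈ 1.053 mg/L.
Regimen B: f = (1/2)^(32/27) ≈ 0.4398; Cmin,ss = (1305/181)·f/(1−f) ≈ 5.660 mg/L.
Difference ≈ 1.053 − 5.660 ≈ -4.607 mg/L.

-4.6 mg/L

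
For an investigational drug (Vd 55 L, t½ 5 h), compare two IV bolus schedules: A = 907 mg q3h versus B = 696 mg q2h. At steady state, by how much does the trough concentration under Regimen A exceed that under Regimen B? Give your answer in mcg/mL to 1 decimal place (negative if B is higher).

-7.6 mcg/mL

Regimen A: f = (1/2)^(3/5) ≈ 0.6598; Cmin,ss = (907/55)·f/(1−f) ≈ 31.983 mcg/mL.
Regimen B: f = (1/2)^(2/5) ≈ 0.7579; Cmin,ss = (696/55)·f/(1−f) ≈ 39.615 mcg/mL.
Difference ≈ 31.983 − 39.615 ≈ -7.632 mcg/mL.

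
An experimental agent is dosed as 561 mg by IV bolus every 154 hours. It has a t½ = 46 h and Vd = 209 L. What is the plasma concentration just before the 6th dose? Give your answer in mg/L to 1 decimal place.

f = (1/2)^(τ/t½) = (1/2)^(154/46) ≈ 0.0982.
C₀ = D/Vd = 561/209 ≈ 2.684 mg/L.
Before the 6th dose, 5 doses have been given. Superposition: Cmin = C₀·(f + f² + … + f^5).
≈ 2.684 × (0.0982 + 0.0096 + 0.0009 + 0.0001 + 0.0000) ≈ 2.684 × 0.1088 ≈ 0.292 mg/L.

0.3 mg/L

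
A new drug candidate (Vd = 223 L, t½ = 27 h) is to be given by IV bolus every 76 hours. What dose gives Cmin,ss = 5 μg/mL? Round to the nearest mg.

τ/t½ = 76/27 ≈ 2.8148, so f = (1/2)^(76/27) ≈ 0.142120.
Cmin,ss = (D/Vd)·f/(1−f), so D = Cmin,ss·Vd·(1−f)/f.
D = 5 × 223 × (1−f)/f ≈ 5 × 223 × 6.03631 ≈ 6730.49 mg.

6730 mg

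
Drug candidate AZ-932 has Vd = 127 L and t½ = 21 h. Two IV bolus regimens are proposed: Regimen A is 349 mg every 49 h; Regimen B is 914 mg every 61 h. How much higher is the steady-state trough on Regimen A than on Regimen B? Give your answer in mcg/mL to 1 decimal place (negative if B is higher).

-0.4 mcg/mL

Regimen A: f = (1/2)^(49/21) ≈ 0.1984; Cmin,ss = (349/127)·f/(1−f) ≈ 0.680 mcg/mL.
Regimen B: f = (1/2)^(61/21) ≈ 0.1335; Cmin,ss = (914/127)·f/(1−f) ≈ 1.109 mcg/mL.
Difference ≈ 0.680 − 1.109 ≈ -0.429 mcg/mL.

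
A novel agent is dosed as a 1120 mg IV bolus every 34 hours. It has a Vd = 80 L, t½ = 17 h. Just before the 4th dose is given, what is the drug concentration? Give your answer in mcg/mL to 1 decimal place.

4.6 mcg/mL

f = (1/2)^(τ/t½) = (1/2)^(34/17) ≈ 0.2500.
C₀ = D/Vd = 1120/80 ≈ 14.000 mcg/mL.
Before the 4th dose, 3 doses have been given. Superposition: Cmin = C₀·(f + f² + … + f^3).
≈ 14.000 × (0.2500 + 0.0625 + 0.0156) ≈ 14.000 × 0.3281 ≈ 4.593 mcg/mL.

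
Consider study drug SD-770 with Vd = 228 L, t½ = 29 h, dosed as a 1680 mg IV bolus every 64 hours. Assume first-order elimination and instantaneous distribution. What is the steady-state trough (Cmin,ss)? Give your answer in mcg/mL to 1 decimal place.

Over one 64-h interval, 64/29 ≈ 2.2069 half-lives elapse, leaving f ≈ 0.2166 of each dose.
Single-dose peak C₀ = D/Vd = 1680/228 ≈ 7.368 mcg/mL.
Steady-state trough Cmin,ss = C₀·f/(1−f) ≈ 7.368 × 0.2166/0.7834 ≈ 2.037 mcg/mL.

2.0 mcg/mL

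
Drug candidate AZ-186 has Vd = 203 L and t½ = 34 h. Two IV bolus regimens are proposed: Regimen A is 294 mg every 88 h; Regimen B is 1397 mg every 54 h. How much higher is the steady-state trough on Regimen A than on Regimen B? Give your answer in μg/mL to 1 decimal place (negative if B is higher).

-3.1 μg/mL

Regimen A: f = (1/2)^(88/34) ≈ 0.1663; Cmin,ss = (294/203)·f/(1−f) ≈ 0.289 μg/mL.
Regimen B: f = (1/2)^(54/34) ≈ 0.3326; Cmin,ss = (1397/203)·f/(1−f) ≈ 3.430 μg/mL.
Difference ≈ 0.289 − 3.430 ≈ -3.141 μg/mL.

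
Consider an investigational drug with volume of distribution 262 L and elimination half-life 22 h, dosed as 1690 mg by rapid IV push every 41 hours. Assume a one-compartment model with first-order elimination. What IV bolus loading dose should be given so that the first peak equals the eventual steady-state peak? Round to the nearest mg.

f = (1/2)^(41/22) ≈ 0.274783; accumulation ratio R = 1/(1−f) ≈ 1.37890.
Loading dose to hit Cmax,ss on first dose: D_load = D_maint·R ≈ 1690 × 1.37890 ≈ 2330.34 mg.

2330 mg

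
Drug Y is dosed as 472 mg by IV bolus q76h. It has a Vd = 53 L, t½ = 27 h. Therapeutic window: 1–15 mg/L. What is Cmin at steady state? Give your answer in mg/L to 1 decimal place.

1.5 mg/L

Over one 76-h interval, 76/27 ≈ 2.8148 half-lives elapse, leaving f ≈ 0.1421 of each dose.
Accumulation ratio R = 1/(1 − f) ≈ 1/0.8579 ≈ 1.1656.
Each bolus raises the concentration by D/Vd = 472/53 ≈ 8.906 mg/L.
Steady-state peak Cmax,ss = C₀·R ≈ 8.906 × 1.1656 ≈ 10.381 mg/L.
Steady-state trough Cmin,ss = Cmax,ss·f ≈ 10.381 × 0.1421 ≈ 1.475 mg/L.
Trough 1.5 mg/L vs MEC 1 mg/L: adequate.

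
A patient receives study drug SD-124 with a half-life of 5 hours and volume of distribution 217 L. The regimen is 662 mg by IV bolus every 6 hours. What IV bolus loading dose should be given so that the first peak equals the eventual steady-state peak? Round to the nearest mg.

f = (1/2)^(6/5) ≈ 0.435275; accumulation ratio R = 1/(1−f) ≈ 1.77077.
Loading dose to hit Cmax,ss on first dose: D_load = D_maint·R ≈ 662 × 1.77077 ≈ 1172.25 mg.

1172 mg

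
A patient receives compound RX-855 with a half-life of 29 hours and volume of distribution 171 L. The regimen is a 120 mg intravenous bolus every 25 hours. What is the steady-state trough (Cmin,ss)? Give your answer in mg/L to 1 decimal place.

0.9 mg/L

k = ln2/t½ = ln2/29 ≈ 0.023902 h⁻¹; fraction remaining f = e^(−kτ) = e^(−0.023902×25) ≈ 0.5502.
Single-dose peak C₀ = D/Vd = 120/171 ≈ 0.702 mg/L.
Steady-state trough Cmin,ss = C₀·f/(1−f) ≈ 0.702 × 0.5502/0.4498 ≈ 0.859 mg/L.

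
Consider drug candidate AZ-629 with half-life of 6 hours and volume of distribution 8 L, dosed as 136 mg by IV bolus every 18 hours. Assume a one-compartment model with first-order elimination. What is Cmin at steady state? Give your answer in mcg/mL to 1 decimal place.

2.4 mcg/mL

The dosing interval is 3 half-lives, so f = 2^(−3) = 0.125.
Accumulation ratio R = 1/(1 − f) = 1/0.875 = 8/7.
Single-dose peak C₀ = D/Vd = 136/8 = 17 mcg/mL.
Steady-state peak Cmax,ss = C₀·R = 17 × 8/7 ≈ 19.429 mcg/mL.
Steady-state trough Cmin,ss = Cmax,ss·f ≈ 19.429 × 0.125 ≈ 2.429 mcg/mL.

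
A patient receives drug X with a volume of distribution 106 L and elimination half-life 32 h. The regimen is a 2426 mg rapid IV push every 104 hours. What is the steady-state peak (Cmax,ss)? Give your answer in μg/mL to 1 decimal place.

Over one 104-h interval, 104/32 ≈ 3.25 half-lives elapse, leaving f ≈ 0.1051 of each dose.
Accumulation ratio R = 1/(1 − f) ≈ 1/0.8949 ≈ 1.1174.
Single-dose peak C₀ = D/Vd = 2426/106 ≈ 22.887 μg/mL.
Cmax,ss = C₀/(1 − f) ≈ 22.887/0.8949 ≈ 25.575 μg/mL.

25.6 μg/mL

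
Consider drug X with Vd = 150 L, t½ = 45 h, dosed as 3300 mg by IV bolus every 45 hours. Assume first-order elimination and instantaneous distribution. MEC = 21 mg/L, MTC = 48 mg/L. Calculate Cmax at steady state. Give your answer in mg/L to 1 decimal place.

The dosing interval is 1 half-life, so f = 2^(−1) = 0.5.
At steady state, R = 1/(1 − 0.5) = 2/1.
Single-dose peak C₀ = D/Vd = 3300/150 = 22 mg/L.
Steady-state peak Cmax,ss = C₀·R = 22 × 2/1 ≈ 44.000 mg/L.
Peak 44.0 mg/L vs MTC 48 mg/L: below toxic threshold.

44.0 mg/L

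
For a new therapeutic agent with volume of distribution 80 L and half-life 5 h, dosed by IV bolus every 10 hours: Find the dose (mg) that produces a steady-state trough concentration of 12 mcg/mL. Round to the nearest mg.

2880 mg

τ/t½ = 10/5 ≈ 2, so f = (1/2)^(10/5) ≈ 0.250000.
Cmin,ss = (D/Vd)·f/(1−f), so D = Cmin,ss·Vd·(1−f)/f.
D = 12 × 80 × (1−f)/f ≈ 12 × 80 × 3.00000 ≈ 2880.00 mg.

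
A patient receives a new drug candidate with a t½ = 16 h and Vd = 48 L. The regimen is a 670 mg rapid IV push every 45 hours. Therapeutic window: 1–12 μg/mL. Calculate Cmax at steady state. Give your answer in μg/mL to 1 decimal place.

k = ln2/t½ = ln2/16 ≈ 0.043322 h⁻¹; fraction remaining f = e^(−kτ) = e^(−0.043322×45) ≈ 0.1423.
At steady state, accumulation factor R = 1/(1 − e^(−kτ)) ≈ 1.1659.
Single-dose peak C₀ = D/Vd = 670/48 ≈ 13.958 μg/mL.
Steady-state peak Cmax,ss = C₀·R ≈ 13.958 × 1.1659 ≈ 16.274 μg/mL.
Peak 16.3 μg/mL vs MTC 12 μg/mL: exceeds toxic threshold.

16.3 μg/mL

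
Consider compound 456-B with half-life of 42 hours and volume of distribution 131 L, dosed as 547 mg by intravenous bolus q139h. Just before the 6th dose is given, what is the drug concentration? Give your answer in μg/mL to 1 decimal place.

f = (1/2)^(τ/t½) = (1/2)^(139/42) ≈ 0.1009.
C₀ = D/Vd = 547/131 ≈ 4.176 μg/mL.
Before the 6th dose, 5 doses have been given. Superposition: Cmin = C₀·(f + f² + … + f^5).
≈ 4.176 × (0.1009 + 0.0102 + 0.0010 + 0.0001 + 0.0000) ≈ 4.176 × 0.1122 ≈ 0.469 μg/mL.

0.5 μg/mL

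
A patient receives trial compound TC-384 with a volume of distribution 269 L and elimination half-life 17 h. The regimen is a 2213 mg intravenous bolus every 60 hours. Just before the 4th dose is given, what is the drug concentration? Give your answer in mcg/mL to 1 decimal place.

f = (1/2)^(τ/t½) = (1/2)^(60/17) ≈ 0.0866.
C₀ = D/Vd = 2213/269 ≈ 8.227 mcg/mL.
Before the 4th dose, 3 doses have been given. Superposition: Cmin = C₀·(f + f² + … + f^3).
≈ 8.227 × (0.0866 + 0.0075 + 0.0006) ≈ 8.227 × 0.0947 ≈ 0.779 mcg/mL.

0.8 mcg/mL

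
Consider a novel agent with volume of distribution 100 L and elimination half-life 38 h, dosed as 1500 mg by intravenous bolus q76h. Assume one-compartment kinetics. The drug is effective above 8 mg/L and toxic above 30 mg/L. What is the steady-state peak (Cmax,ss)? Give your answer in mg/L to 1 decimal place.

20.0 mg/L

τ = 76 h = 2 half-lives, so f = (1/2)^2 = 0.25.
Accumulation ratio R = 1/(1 − f) = 1/0.75 = 4/3.
Single-dose peak C₀ = D/Vd = 1500/100 = 15 mg/L.
Steady-state peak Cmax,ss = C₀·R = 15 × 4/3 ≈ 20.000 mg/L.
Peak 20.0 mg/L vs MTC 30 mg/L: below toxic threshold.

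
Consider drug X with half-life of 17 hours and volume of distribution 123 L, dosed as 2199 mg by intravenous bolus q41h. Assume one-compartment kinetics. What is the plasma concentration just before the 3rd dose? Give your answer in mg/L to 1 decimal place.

f = (1/2)^(τ/t½) = (1/2)^(41/17) ≈ 0.1879.
C₀ = D/Vd = 2199/123 ≈ 17.878 mg/L.
Before the 3rd dose, 2 doses have been given. Superposition: Cmin = C₀·(f + f²).
≈ 17.878 × (0.1879 + 0.0353) ≈ 17.878 × 0.2232 ≈ 3.990 mg/L.

4.0 mg/L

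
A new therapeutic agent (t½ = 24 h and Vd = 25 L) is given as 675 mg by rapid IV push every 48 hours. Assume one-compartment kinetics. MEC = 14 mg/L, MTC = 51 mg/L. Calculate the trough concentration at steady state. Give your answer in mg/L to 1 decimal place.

9.0 mg/L

τ = 48 h = 2 half-lives, so f = (1/2)^2 = 0.25.
Accumulation ratio R = 1/(1 − f) = 1/0.75 = 4/3.
Single-dose peak C₀ = D/Vd = 675/25 = 27 mg/L.
Steady-state peak Cmax,ss = C₀·R = 27 × 4/3 ≈ 36.000 mg/L.
Steady-state trough Cmin,ss = Cmax,ss·f ≈ 36.000 × 0.25 ≈ 9.000 mg/L.
Trough 9.0 mg/L vs MEC 14 mg/L: subtherapeutic.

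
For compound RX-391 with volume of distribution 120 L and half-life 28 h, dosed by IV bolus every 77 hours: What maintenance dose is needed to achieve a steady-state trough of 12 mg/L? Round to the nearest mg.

τ/t½ = 77/28 ≈ 2.75, so f = (1/2)^(77/28) ≈ 0.148651.
Cmin,ss = (D/Vd)·f/(1−f), so D = Cmin,ss·Vd·(1−f)/f.
D = 12 × 120 × (1−f)/f ≈ 12 × 120 × 5.72717 ≈ 8247.12 mg.

8247 mg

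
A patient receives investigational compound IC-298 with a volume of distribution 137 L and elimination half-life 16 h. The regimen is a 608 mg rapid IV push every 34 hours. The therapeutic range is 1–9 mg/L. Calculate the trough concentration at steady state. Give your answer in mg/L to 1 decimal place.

τ/t½ = 34/16 ≈ 2.125, so fraction remaining f = (1/2)^(34/16) ≈ 0.2293.
At steady state, accumulation factor R = 1/(1 − e^(−kτ)) ≈ 1.2975.
Single-dose peak C₀ = D/Vd = 608/137 ≈ 4.438 mg/L.
Cmax,ss = C₀/(1 − f) ≈ 4.438/0.7707 ≈ 5.758 mg/L.
One interval later, Cmin,ss = Cmax,ss·e^(−kτ) ≈ 5.758 × 0.2293 ≈ 1.320 mg/L.
Trough 1.3 mg/L vs MEC 1 mg/L: adequate.

1.3 mg/L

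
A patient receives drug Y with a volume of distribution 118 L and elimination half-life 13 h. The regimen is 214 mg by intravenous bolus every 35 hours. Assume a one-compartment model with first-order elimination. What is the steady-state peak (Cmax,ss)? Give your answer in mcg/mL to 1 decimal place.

2.1 mcg/mL

k = ln2/t½ = ln2/13 ≈ 0.053319 h⁻¹; fraction remaining f = e^(−kτ) = e^(−0.053319×35) ≈ 0.1547.
Accumulation ratio R = 1/(1 − f) ≈ 1/0.8453 ≈ 1.1830.
Single-dose peak C₀ = D/Vd = 214/118 ≈ 1.814 mcg/mL.
Steady-state peak Cmax,ss = C₀·R ≈ 1.814 × 1.1830 ≈ 2.146 mcg/mL.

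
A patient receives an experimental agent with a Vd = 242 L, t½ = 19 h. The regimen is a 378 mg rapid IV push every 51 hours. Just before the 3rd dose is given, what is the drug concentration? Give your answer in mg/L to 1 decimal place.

0.3 mg/L

f = (1/2)^(τ/t½) = (1/2)^(51/19) ≈ 0.1556.
C₀ = D/Vd = 378/242 ≈ 1.562 mg/L.
Before the 3rd dose, 2 doses have been given. Superposition: Cmin = C₀·(f + f²).
≈ 1.562 × (0.1556 + 0.0242) ≈ 1.562 × 0.1798 ≈ 0.281 mg/L.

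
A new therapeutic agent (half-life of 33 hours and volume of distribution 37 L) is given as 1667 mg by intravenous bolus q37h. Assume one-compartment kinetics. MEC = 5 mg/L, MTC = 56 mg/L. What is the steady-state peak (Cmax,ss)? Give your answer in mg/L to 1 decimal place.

83.4 mg/L

τ/t½ = 37/33 ≈ 1.1212, so fraction remaining f = (1/2)^(37/33) ≈ 0.4597.
Accumulation ratio R = 1/(1 − f) ≈ 1/0.5403 ≈ 1.8508.
Each bolus raises the concentration by D/Vd = 1667/37 ≈ 45.054 mg/L.
Steady-state peak Cmax,ss = C₀·R ≈ 45.054 × 1.8508 ≈ 83.386 mg/L.
Peak 83.4 mg/L vs MTC 56 mg/L: exceeds toxic threshold.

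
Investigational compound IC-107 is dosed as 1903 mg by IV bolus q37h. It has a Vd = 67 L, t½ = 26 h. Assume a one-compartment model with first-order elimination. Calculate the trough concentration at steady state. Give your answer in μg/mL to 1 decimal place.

Over one 37-h interval, 37/26 ≈ 1.4231 half-lives elapse, leaving f ≈ 0.3729 of each dose.
Each bolus raises the concentration by D/Vd = 1903/67 ≈ 28.403 μg/mL.
Steady-state trough Cmin,ss = C₀·f/(1−f) ≈ 28.403 × 0.3729/0.6271 ≈ 16.890 μg/mL.

16.9 μg/mL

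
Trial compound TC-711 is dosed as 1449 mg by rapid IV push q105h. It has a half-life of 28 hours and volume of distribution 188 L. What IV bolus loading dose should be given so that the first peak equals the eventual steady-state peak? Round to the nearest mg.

f = (1/2)^(105/28) ≈ 0.074325; accumulation ratio R = 1/(1−f) ≈ 1.08029.
Loading dose to hit Cmax,ss on first dose: D_load = D_maint·R ≈ 1449 × 1.08029 ≈ 1565.34 mg.

1565 mg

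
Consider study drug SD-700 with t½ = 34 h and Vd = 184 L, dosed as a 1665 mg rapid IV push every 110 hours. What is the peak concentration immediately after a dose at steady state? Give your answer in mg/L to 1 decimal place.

10.1 mg/L

Over one 110-h interval, 110/34 ≈ 3.2353 half-lives elapse, leaving f ≈ 0.1062 of each dose.
Accumulation ratio R = 1/(1 − f) ≈ 1/0.8938 ≈ 1.1188.
Single-dose peak C₀ = D/Vd = 1665/184 ≈ 9.049 mg/L.
Steady-state peak Cmax,ss = C₀·R ≈ 9.049 × 1.1188 ≈ 10.124 mg/L.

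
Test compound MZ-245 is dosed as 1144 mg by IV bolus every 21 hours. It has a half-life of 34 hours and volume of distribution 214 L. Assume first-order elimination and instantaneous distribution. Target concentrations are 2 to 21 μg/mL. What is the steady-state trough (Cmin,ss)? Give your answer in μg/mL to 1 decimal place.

Over one 21-h interval, 21/34 ≈ 0.61765 half-lives elapse, leaving f ≈ 0.6517 of each dose.
Accumulation ratio R = 1/(1 − f) ≈ 1/0.3483 ≈ 2.8711.
Each bolus raises the concentration by D/Vd = 1144/214 ≈ 5.346 μg/mL.
Cmax,ss = C₀/(1 − f) ≈ 5.346/0.3483 ≈ 15.349 μg/mL.
Steady-state trough Cmin,ss = Cmax,ss·f ≈ 15.349 × 0.6517 ≈ 10.003 μg/mL.
Trough 10.0 μg/mL vs MEC 2 μg/mL: adequate.

10.0 μg/mL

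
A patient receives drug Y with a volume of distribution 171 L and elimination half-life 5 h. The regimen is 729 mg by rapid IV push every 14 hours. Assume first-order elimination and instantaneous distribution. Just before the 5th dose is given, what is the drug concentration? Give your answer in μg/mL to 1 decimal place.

0.7 μg/mL

f = (1/2)^(τ/t½) = (1/2)^(14/5) ≈ 0.1436.
C₀ = D/Vd = 729/171 ≈ 4.263 μg/mL.
Before the 5th dose, 4 doses have been given. Superposition: Cmin = C₀·(f + f² + … + f^4).
≈ 4.263 × (0.1436 + 0.0206 + 0.0030 + 0.0004) ≈ 4.263 × 0.1676 ≈ 0.714 μg/mL.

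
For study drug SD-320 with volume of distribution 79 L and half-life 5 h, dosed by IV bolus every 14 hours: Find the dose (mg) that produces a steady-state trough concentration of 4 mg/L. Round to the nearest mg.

1885 mg

τ/t½ = 14/5 ≈ 2.8, so f = (1/2)^(14/5) ≈ 0.143587.
Cmin,ss = (D/Vd)·f/(1−f), so D = Cmin,ss·Vd·(1−f)/f.
D = 4 × 79 × (1−f)/f ≈ 4 × 79 × 5.96442 ≈ 1884.76 mg.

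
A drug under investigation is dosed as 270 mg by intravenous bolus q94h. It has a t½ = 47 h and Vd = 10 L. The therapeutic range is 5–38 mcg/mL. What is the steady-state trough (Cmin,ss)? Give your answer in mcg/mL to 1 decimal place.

9.0 mcg/mL

The dosing interval is 2 half-lives, so f = 2^(−2) = 0.25.
At steady state, R = 1/(1 − 0.25) = 4/3.
Single-dose peak C₀ = D/Vd = 270/10 = 27 mcg/mL.
Steady-state peak Cmax,ss = C₀·R = 27 × 4/3 ≈ 36.000 mcg/mL.
Steady-state trough Cmin,ss = Cmax,ss·f ≈ 36.000 × 0.25 ≈ 9.000 mcg/mL.
Trough 9.0 mcg/mL vs MEC 5 mcg/mL: adequate.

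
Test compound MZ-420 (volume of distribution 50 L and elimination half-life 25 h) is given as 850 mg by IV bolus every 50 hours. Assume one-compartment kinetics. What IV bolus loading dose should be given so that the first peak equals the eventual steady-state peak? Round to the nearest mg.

f = (1/2)^(50/25) ≈ 0.250000; accumulation ratio R = 1/(1−f) ≈ 1.33333.
Loading dose to hit Cmax,ss on first dose: D_load = D_maint·R ≈ 850 × 1.33333 ≈ 1133.33 mg.

1133 mg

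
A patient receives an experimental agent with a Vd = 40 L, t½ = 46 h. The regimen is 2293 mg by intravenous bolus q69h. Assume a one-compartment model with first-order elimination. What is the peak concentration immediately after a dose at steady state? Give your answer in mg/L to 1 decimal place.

88.7 mg/L

τ/t½ = 69/46 ≈ 1.5, so fraction remaining f = (1/2)^(69/46) ≈ 0.3536.
At steady state, accumulation factor R = 1/(1 − e^(−kτ)) ≈ 1.5470.
Each bolus raises the concentration by D/Vd = 2293/40 ≈ 57.325 mg/L.
Cmax,ss = C₀/(1 − f) ≈ 57.325/0.6464 ≈ 88.683 mg/L.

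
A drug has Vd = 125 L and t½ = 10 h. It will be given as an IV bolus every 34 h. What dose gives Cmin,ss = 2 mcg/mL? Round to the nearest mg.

2389 mg

τ/t½ = 34/10 ≈ 3.4, so f = (1/2)^(34/10) ≈ 0.094732.
Cmin,ss = (D/Vd)·f/(1−f), so D = Cmin,ss·Vd·(1−f)/f.
D = 2 × 125 × (1−f)/f ≈ 2 × 125 × 9.55610 ≈ 2389.03 mg.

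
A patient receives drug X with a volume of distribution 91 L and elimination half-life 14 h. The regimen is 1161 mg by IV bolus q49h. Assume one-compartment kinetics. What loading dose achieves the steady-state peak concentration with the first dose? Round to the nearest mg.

1274 mg

f = (1/2)^(49/14) ≈ 0.088388; accumulation ratio R = 1/(1−f) ≈ 1.09696.
Loading dose to hit Cmax,ss on first dose: D_load = D_maint·R ≈ 1161 × 1.09696 ≈ 1273.57 mg.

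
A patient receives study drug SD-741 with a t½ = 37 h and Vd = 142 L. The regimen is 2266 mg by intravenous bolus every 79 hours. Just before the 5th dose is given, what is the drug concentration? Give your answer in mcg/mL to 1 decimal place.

f = (1/2)^(τ/t½) = (1/2)^(79/37) ≈ 0.2276.
C₀ = D/Vd = 2266/142 ≈ 15.958 mcg/mL.
Before the 5th dose, 4 doses have been given. Superposition: Cmin = C₀·(f + f² + … + f^4).
≈ 15.958 × (0.2276 + 0.0518 + 0.0118 + 0.0027) ≈ 15.958 × 0.2939 ≈ 4.690 mcg/mL.

4.7 mcg/mL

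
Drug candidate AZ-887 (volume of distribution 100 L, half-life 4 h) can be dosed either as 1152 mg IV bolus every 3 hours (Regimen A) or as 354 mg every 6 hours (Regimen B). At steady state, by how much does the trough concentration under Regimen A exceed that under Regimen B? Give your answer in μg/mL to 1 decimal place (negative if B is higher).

15.0 μg/mL

Regimen A: f = (1/2)^(3/4) ≈ 0.5946; Cmin,ss = (1152/100)·f/(1−f) ≈ 16.896 μg/mL.
Regimen B: f = (1/2)^(6/4) ≈ 0.3536; Cmin,ss = (354/100)·f/(1−f) ≈ 1.936 μg/mL.
Difference ≈ 16.896 − 1.936 ≈ 14.960 μg/mL.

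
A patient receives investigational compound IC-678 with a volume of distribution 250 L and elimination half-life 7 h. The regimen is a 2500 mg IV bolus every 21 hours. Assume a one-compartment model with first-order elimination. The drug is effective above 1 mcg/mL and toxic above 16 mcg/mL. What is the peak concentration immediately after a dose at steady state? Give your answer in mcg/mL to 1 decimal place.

The dosing interval is 3 half-lives, so f = 2^(−3) = 0.125.
Accumulation ratio R = 1/(1 − f) = 1/0.875 = 8/7.
Single-dose peak C₀ = D/Vd = 2500/250 = 10 mcg/mL.
Steady-state peak Cmax,ss = C₀·R = 10 × 8/7 ≈ 11.429 mcg/mL.
Peak 11.4 mcg/mL vs MTC 16 mcg/mL: below toxic threshold.

11.4 mcg/mL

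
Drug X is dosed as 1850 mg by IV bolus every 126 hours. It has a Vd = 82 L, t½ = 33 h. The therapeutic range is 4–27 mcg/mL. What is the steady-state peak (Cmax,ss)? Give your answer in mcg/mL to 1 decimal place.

24.3 mcg/mL

Over one 126-h interval, 126/33 ≈ 3.8182 half-lives elapse, leaving f ≈ 0.0709 of each dose.
Accumulation ratio R = 1/(1 − f) ≈ 1/0.9291 ≈ 1.0763.
Single-dose peak C₀ = D/Vd = 1850/82 ≈ 22.561 mcg/mL.
Steady-state peak Cmax,ss = C₀·R ≈ 22.561 × 1.0763 ≈ 24.282 mcg/mL.
Peak 24.3 mcg/mL vs MTC 27 mcg/mL: below toxic threshold.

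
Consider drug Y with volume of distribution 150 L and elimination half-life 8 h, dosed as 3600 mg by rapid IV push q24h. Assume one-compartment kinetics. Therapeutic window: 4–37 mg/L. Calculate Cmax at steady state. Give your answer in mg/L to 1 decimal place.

27.4 mg/L

The dosing interval is 3 half-lives, so f = 2^(−3) = 0.125.
Accumulation ratio R = 1/(1 − f) = 1/0.875 = 8/7.
Single-dose peak C₀ = D/Vd = 3600/150 = 24 mg/L.
Steady-state peak Cmax,ss = C₀·R = 24 × 8/7 ≈ 27.429 mg/L.
Peak 27.4 mg/L vs MTC 37 mg/L: below toxic threshold.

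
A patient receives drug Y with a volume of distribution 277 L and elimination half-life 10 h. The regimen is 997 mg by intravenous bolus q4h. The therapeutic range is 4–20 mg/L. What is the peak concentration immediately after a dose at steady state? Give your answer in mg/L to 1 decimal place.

14.9 mg/L

k = ln2/t½ = ln2/10 ≈ 0.069315 h⁻¹; fraction remaining f = e^(−kτ) = e^(−0.069315×4) ≈ 0.7579.
Accumulation ratio R = 1/(1 − f) ≈ 1/0.2421 ≈ 4.1305.
Single-dose peak C₀ = D/Vd = 997/277 ≈ 3.599 mg/L.
Steady-state peak Cmax,ss = C₀·R ≈ 3.599 × 4.1305 ≈ 14.866 mg/L.
Peak 14.9 mg/L vs MTC 20 mg/L: below toxic threshold.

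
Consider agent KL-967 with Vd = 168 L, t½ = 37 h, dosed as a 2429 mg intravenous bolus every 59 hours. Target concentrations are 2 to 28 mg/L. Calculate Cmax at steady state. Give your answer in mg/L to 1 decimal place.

21.6 mg/L

Over one 59-h interval, 59/37 ≈ 1.5946 half-lives elapse, leaving f ≈ 0.3311 of each dose.
At steady state, accumulation factor R = 1/(1 − e^(−kτ)) ≈ 1.4950.
Single-dose peak C₀ = D/Vd = 2429/168 ≈ 14.458 mg/L.
Steady-state peak Cmax,ss = C₀·R ≈ 14.458 × 1.4950 ≈ 21.615 mg/L.
Peak 21.6 mg/L vs MTC 28 mg/L: below toxic threshold.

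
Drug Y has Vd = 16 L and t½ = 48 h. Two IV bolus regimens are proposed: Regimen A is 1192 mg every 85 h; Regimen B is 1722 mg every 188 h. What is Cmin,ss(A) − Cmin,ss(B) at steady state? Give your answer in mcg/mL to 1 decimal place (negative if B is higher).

23.2 mcg/mL

Regimen A: f = (1/2)^(85/48) ≈ 0.2930; Cmin,ss = (1192/16)·f/(1−f) ≈ 30.875 mcg/mL.
Regimen B: f = (1/2)^(188/48) ≈ 0.0662; Cmin,ss = (1722/16)·f/(1−f) ≈ 7.630 mcg/mL.
Difference ≈ 30.875 − 7.630 ≈ 23.245 mcg/mL.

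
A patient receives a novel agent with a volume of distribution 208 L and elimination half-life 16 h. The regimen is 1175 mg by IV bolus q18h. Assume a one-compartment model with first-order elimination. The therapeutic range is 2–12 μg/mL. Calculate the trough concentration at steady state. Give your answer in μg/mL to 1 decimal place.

4.8 μg/mL

τ/t½ = 18/16 ≈ 1.125, so fraction remaining f = (1/2)^(18/16) ≈ 0.4585.
Accumulation ratio R = 1/(1 − f) ≈ 1/0.5415 ≈ 1.8467.
Each bolus raises the concentration by D/Vd = 1175/208 ≈ 5.649 μg/mL.
Cmax,ss = C₀/(1 − f) ≈ 5.649/0.5415 ≈ 10.432 μg/mL.
One interval later, Cmin,ss = Cmax,ss·e^(−kτ) ≈ 10.432 × 0.4585 ≈ 4.783 μg/mL.
Trough 4.8 μg/mL vs MEC 2 μg/mL: adequate.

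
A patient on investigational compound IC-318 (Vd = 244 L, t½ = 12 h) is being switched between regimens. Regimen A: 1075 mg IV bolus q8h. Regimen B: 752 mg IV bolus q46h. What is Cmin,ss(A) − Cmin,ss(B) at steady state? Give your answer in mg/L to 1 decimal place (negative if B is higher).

Regimen A: f = (1/2)^(8/12) ≈ 0.6300; Cmin,ss = (1075/244)·f/(1−f) ≈ 7.502 mg/L.
Regimen B: f = (1/2)^(46/12) ≈ 0.0702; Cmin,ss = (752/244)·f/(1−f) ≈ 0.233 mg/L.
Difference ≈ 7.502 − 0.233 ≈ 7.269 mg/L.

7.3 mg/L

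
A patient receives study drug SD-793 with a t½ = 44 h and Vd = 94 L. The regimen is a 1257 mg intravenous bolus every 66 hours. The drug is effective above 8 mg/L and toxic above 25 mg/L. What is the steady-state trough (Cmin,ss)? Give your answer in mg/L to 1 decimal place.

k = ln2/t½ = ln2/44 ≈ 0.015753 h⁻¹; fraction remaining f = e^(−kτ) = e^(−0.015753×66) ≈ 0.3536.
Each bolus raises the concentration by D/Vd = 1257/94 ≈ 13.372 mg/L.
Steady-state trough Cmin,ss = C₀·f/(1−f) ≈ 13.372 × 0.3536/0.6464 ≈ 7.315 mg/L.
Trough 7.3 mg/L vs MEC 8 mg/L: subtherapeutic.

7.3 mg/L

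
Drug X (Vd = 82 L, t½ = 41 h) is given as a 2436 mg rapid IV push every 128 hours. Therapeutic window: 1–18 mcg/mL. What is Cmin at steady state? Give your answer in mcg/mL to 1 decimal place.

τ/t½ = 128/41 ≈ 3.122, so fraction remaining f = (1/2)^(128/41) ≈ 0.1149.
Accumulation ratio R = 1/(1 − f) ≈ 1/0.8851 ≈ 1.1298.
Each bolus raises the concentration by D/Vd = 2436/82 ≈ 29.707 mcg/mL.
Steady-state peak Cmax,ss = C₀·R ≈ 29.707 × 1.1298 ≈ 33.563 mcg/mL.
One interval later, Cmin,ss = Cmax,ss·e^(−kτ) ≈ 33.563 × 0.1149 ≈ 3.856 mcg/mL.
Trough 3.9 mcg/mL vs MEC 1 mcg/mL: adequate.

3.9 mcg/mL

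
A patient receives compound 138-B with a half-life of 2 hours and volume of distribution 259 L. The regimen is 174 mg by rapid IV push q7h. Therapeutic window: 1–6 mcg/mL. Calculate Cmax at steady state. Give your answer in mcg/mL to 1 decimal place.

0.7 mcg/mL

Over one 7-h interval, 7/2 ≈ 3.5 half-lives elapse, leaving f ≈ 0.0884 of each dose.
Accumulation ratio R = 1/(1 − f) ≈ 1/0.9116 ≈ 1.0970.
Each bolus raises the concentration by D/Vd = 174/259 ≈ 0.672 mcg/mL.
Steady-state peak Cmax,ss = C₀·R ≈ 0.672 × 1.0970 ≈ 0.737 mcg/mL.
Peak 0.7 mcg/mL vs MTC 6 mcg/mL: below toxic threshold.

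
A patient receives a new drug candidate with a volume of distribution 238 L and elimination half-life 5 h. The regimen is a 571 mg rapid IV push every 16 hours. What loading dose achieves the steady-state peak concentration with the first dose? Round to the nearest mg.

f = (1/2)^(16/5) ≈ 0.108819; accumulation ratio R = 1/(1−f) ≈ 1.12211.
Loading dose to hit Cmax,ss on first dose: D_load = D_maint·R ≈ 571 × 1.12211 ≈ 640.72 mg.

641 mg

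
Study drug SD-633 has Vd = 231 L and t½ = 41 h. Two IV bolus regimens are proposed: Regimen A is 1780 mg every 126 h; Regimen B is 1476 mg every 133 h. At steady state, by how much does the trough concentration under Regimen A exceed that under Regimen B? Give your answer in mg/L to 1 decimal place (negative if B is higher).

0.3 mg/L

Regimen A: f = (1/2)^(126/41) ≈ 0.1188; Cmin,ss = (1780/231)·f/(1−f) ≈ 1.039 mg/L.
Regimen B: f = (1/2)^(133/41) ≈ 0.1056; Cmin,ss = (1476/231)·f/(1−f) ≈ 0.754 mg/L.
Difference ≈ 1.039 − 0.754 ≈ 0.285 mg/L.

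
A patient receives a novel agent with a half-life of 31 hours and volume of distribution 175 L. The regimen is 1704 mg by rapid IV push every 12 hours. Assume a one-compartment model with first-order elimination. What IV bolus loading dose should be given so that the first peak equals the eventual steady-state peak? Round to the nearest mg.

7241 mg

f = (1/2)^(12/31) ≈ 0.764667; accumulation ratio R = 1/(1−f) ≈ 4.24930.
Loading dose to hit Cmax,ss on first dose: D_load = D_maint·R ≈ 1704 × 4.24930 ≈ 7240.81 mg.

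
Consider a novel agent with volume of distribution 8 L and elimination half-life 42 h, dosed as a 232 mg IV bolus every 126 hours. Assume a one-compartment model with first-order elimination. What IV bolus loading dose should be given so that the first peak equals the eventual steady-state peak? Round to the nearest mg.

f = (1/2)^(126/42) ≈ 0.125000; accumulation ratio R = 1/(1−f) ≈ 1.14286.
Loading dose to hit Cmax,ss on first dose: D_load = D_maint·R ≈ 232 × 1.14286 ≈ 265.14 mg.

265 mg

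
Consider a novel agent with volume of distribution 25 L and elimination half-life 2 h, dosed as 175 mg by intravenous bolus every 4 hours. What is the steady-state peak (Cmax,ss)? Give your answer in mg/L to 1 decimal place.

The dosing interval is 2 half-lives, so f = 2^(−2) = 0.25.
Accumulation ratio R = 1/(1 − f) = 1/0.75 = 4/3.
Single-dose peak C₀ = D/Vd = 175/25 = 7 mg/L.
Steady-state peak Cmax,ss = C₀·R = 7 × 4/3 ≈ 9.333 mg/L.

9.3 mg/L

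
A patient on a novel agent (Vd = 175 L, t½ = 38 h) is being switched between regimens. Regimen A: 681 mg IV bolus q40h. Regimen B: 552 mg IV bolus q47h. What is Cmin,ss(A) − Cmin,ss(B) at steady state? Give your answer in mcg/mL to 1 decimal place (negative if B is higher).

Regimen A: f = (1/2)^(40/38) ≈ 0.4821; Cmin,ss = (681/175)·f/(1−f) ≈ 3.622 mcg/mL.
Regimen B: f = (1/2)^(47/38) ≈ 0.4243; Cmin,ss = (552/175)·f/(1−f) ≈ 2.325 mcg/mL.
Difference ≈ 3.622 − 2.325 ≈ 1.297 mcg/mL.

1.3 mcg/mL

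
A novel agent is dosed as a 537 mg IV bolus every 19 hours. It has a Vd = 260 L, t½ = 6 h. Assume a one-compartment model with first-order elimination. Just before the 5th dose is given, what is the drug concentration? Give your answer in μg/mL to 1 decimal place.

0.3 μg/mL

f = (1/2)^(τ/t½) = (1/2)^(19/6) ≈ 0.1114.
C₀ = D/Vd = 537/260 ≈ 2.065 μg/mL.
Before the 5th dose, 4 doses have been given. Superposition: Cmin = C₀·(f + f² + … + f^4).
≈ 2.065 × (0.1114 + 0.0124 + 0.0014 + 0.0002) ≈ 2.065 × 0.1254 ≈ 0.259 μg/mL.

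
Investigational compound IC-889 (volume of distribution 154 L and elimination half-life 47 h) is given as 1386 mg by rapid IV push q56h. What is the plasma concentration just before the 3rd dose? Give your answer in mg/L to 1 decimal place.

f = (1/2)^(τ/t½) = (1/2)^(56/47) ≈ 0.4379.
C₀ = D/Vd = 1386/154 ≈ 9.000 mg/L.
Before the 3rd dose, 2 doses have been given. Superposition: Cmin = C₀·(f + f²).
≈ 9.000 × (0.4379 + 0.1918) ≈ 9.000 × 0.6297 ≈ 5.667 mg/L.

5.7 mg/L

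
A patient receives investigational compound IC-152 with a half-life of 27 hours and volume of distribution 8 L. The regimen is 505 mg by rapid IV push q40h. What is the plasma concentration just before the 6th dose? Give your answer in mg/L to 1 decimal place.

35.0 mg/L

f = (1/2)^(τ/t½) = (1/2)^(40/27) ≈ 0.3581.
C₀ = D/Vd = 505/8 ≈ 63.125 mg/L.
Before the 6th dose, 5 doses have been given. Superposition: Cmin = C₀·(f + f² + … + f^5).
≈ 63.125 × (0.3581 + 0.1282 + 0.0459 + 0.0164 + 0.0059) ≈ 63.125 × 0.5545 ≈ 35.003 mg/L.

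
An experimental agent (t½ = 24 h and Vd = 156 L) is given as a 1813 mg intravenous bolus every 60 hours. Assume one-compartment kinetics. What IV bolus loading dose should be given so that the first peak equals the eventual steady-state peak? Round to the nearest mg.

f = (1/2)^(60/24) ≈ 0.176777; accumulation ratio R = 1/(1−f) ≈ 1.21474.
Loading dose to hit Cmax,ss on first dose: D_load = D_maint·R ≈ 1813 × 1.21474 ≈ 2202.32 mg.

2202 mg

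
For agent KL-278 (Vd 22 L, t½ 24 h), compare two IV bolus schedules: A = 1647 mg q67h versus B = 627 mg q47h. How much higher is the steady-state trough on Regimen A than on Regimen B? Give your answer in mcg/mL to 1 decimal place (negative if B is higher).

Regimen A: f = (1/2)^(67/24) ≈ 0.1444; Cmin,ss = (1647/22)·f/(1−f) ≈ 12.635 mcg/mL.
Regimen B: f = (1/2)^(47/24) ≈ 0.2573; Cmin,ss = (627/22)·f/(1−f) ≈ 9.874 mcg/mL.
Difference ≈ 12.635 − 9.874 ≈ 2.761 mcg/mL.

2.8 mcg/mL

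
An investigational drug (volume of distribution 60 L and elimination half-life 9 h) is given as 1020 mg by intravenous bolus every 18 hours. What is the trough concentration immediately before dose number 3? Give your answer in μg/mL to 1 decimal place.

f = (1/2)^(τ/t½) = (1/2)^(18/9) ≈ 0.2500.
C₀ = D/Vd = 1020/60 ≈ 17.000 μg/mL.
Before the 3rd dose, 2 doses have been given. Superposition: Cmin = C₀·(f + f²).
≈ 17.000 × (0.2500 + 0.0625) ≈ 17.000 × 0.3125 ≈ 5.312 μg/mL.

5.3 μg/mL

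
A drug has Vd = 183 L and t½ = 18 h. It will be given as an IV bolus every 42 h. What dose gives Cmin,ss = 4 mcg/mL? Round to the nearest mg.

τ/t½ = 42/18 ≈ 2.3333, so f = (1/2)^(42/18) ≈ 0.198425.
Cmin,ss = (D/Vd)·f/(1−f), so D = Cmin,ss·Vd·(1−f)/f.
D = 4 × 183 × (1−f)/f ≈ 4 × 183 × 4.03969 ≈ 2957.05 mg.

2957 mg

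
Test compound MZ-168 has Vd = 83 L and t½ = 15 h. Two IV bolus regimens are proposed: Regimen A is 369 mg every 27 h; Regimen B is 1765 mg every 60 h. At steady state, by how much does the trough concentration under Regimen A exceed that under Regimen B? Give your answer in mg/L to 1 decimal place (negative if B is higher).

Regimen A: f = (1/2)^(27/15) ≈ 0.2872; Cmin,ss = (369/83)·f/(1−f) ≈ 1.791 mg/L.
Regimen B: f = (1/2)^(60/15) ≈ 0.0625; Cmin,ss = (1765/83)·f/(1−f) ≈ 1.418 mg/L.
Difference ≈ 1.791 − 1.418 ≈ 0.373 mg/L.

0.4 mg/L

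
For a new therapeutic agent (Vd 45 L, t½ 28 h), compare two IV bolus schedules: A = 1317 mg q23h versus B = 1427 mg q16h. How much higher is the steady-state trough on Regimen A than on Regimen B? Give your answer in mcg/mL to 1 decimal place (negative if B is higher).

Regimen A: f = (1/2)^(23/28) ≈ 0.5659; Cmin,ss = (1317/45)·f/(1−f) ≈ 38.153 mcg/mL.
Regimen B: f = (1/2)^(16/28) ≈ 0.6730; Cmin,ss = (1427/45)·f/(1−f) ≈ 65.265 mcg/mL.
Difference ≈ 38.153 − 65.265 ≈ -27.112 mcg/mL.

-27.1 mcg/mL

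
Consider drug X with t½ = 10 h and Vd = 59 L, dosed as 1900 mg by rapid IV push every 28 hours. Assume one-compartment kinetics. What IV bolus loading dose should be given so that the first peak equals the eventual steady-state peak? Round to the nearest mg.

2219 mg

f = (1/2)^(28/10) ≈ 0.143587; accumulation ratio R = 1/(1−f) ≈ 1.16766.
Loading dose to hit Cmax,ss on first dose: D_load = D_maint·R ≈ 1900 × 1.16766 ≈ 2218.55 mg.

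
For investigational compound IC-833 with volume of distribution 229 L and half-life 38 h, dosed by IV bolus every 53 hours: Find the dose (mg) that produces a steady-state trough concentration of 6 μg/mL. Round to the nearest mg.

2239 mg

τ/t½ = 53/38 ≈ 1.3947, so f = (1/2)^(53/38) ≈ 0.380314.
Cmin,ss = (D/Vd)·f/(1−f), so D = Cmin,ss·Vd·(1−f)/f.
D = 6 × 229 × (1−f)/f ≈ 6 × 229 × 1.62941 ≈ 2238.81 mg.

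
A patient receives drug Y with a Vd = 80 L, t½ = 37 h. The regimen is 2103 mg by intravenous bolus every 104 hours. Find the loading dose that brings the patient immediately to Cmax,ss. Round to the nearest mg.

2453 mg

f = (1/2)^(104/37) ≈ 0.142515; accumulation ratio R = 1/(1−f) ≈ 1.16620.
Loading dose to hit Cmax,ss on first dose: D_load = D_maint·R ≈ 2103 × 1.16620 ≈ 2452.52 mg.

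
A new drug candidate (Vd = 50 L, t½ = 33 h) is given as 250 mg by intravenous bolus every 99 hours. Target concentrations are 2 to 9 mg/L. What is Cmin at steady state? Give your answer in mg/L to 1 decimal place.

τ = 99 h = 3 half-lives, so f = (1/2)^3 = 0.125.
At steady state, R = 1/(1 − 0.125) = 8/7.
Single-dose peak C₀ = D/Vd = 250/50 = 5 mg/L.
Steady-state peak Cmax,ss = C₀·R = 5 × 8/7 ≈ 5.714 mg/L.
Steady-state trough Cmin,ss = Cmax,ss·f ≈ 5.714 × 0.125 ≈ 0.714 mg/L.
Trough 0.7 mg/L vs MEC 2 mg/L: subtherapeutic.

0.7 mg/L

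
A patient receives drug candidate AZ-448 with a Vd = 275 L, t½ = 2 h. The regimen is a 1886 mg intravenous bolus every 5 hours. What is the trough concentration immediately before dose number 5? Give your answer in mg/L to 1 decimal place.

1.5 mg/L

f = (1/2)^(τ/t½) = (1/2)^(5/2) ≈ 0.1768.
C₀ = D/Vd = 1886/275 ≈ 6.858 mg/L.
Before the 5th dose, 4 doses have been given. Superposition: Cmin = C₀·(f + f² + … + f^4).
≈ 6.858 × (0.1768 + 0.0313 + 0.0055 + 0.0010) ≈ 6.858 × 0.2146 ≈ 1.472 mg/L.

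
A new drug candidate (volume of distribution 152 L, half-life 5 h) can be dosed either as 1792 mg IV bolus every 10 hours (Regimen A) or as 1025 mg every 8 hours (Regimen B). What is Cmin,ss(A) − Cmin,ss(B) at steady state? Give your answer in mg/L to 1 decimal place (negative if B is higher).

Regimen A: f = (1/2)^(10/5) ≈ 0.2500; Cmin,ss = (1792/152)·f/(1−f) ≈ 3.930 mg/L.
Regimen B: f = (1/2)^(8/5) ≈ 0.3299; Cmin,ss = (1025/152)·f/(1−f) ≈ 3.320 mg/L.
Difference ≈ 3.930 − 3.320 ≈ 0.610 mg/L.

0.6 mg/L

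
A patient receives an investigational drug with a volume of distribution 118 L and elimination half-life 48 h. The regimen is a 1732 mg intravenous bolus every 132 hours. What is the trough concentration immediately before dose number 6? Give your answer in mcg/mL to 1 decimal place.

2.6 mcg/mL

f = (1/2)^(τ/t½) = (1/2)^(132/48) ≈ 0.1487.
C₀ = D/Vd = 1732/118 ≈ 14.678 mcg/mL.
Before the 6th dose, 5 doses have been given. Superposition: Cmin = C₀·(f + f² + … + f^5).
≈ 14.678 × (0.1487 + 0.0221 + 0.0033 + 0.0005 + 0.0001) ≈ 14.678 × 0.1747 ≈ 2.564 mcg/mL.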